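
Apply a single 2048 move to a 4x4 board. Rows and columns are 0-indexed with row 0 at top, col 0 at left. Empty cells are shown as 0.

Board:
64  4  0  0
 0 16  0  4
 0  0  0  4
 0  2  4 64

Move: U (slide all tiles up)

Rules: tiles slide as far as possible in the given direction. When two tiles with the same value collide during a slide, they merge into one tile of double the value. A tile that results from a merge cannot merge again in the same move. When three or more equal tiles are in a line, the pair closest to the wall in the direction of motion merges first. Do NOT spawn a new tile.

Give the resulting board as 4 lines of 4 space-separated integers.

Slide up:
col 0: [64, 0, 0, 0] -> [64, 0, 0, 0]
col 1: [4, 16, 0, 2] -> [4, 16, 2, 0]
col 2: [0, 0, 0, 4] -> [4, 0, 0, 0]
col 3: [0, 4, 4, 64] -> [8, 64, 0, 0]

Answer: 64  4  4  8
 0 16  0 64
 0  2  0  0
 0  0  0  0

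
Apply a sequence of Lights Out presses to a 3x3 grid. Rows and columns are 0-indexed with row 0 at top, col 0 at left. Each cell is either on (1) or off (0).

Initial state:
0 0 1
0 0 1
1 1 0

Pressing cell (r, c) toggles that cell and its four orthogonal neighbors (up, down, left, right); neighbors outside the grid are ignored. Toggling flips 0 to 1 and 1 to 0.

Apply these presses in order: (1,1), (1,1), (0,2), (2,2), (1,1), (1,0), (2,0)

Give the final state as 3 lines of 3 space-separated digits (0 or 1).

After press 1 at (1,1):
0 1 1
1 1 0
1 0 0

After press 2 at (1,1):
0 0 1
0 0 1
1 1 0

After press 3 at (0,2):
0 1 0
0 0 0
1 1 0

After press 4 at (2,2):
0 1 0
0 0 1
1 0 1

After press 5 at (1,1):
0 0 0
1 1 0
1 1 1

After press 6 at (1,0):
1 0 0
0 0 0
0 1 1

After press 7 at (2,0):
1 0 0
1 0 0
1 0 1

Answer: 1 0 0
1 0 0
1 0 1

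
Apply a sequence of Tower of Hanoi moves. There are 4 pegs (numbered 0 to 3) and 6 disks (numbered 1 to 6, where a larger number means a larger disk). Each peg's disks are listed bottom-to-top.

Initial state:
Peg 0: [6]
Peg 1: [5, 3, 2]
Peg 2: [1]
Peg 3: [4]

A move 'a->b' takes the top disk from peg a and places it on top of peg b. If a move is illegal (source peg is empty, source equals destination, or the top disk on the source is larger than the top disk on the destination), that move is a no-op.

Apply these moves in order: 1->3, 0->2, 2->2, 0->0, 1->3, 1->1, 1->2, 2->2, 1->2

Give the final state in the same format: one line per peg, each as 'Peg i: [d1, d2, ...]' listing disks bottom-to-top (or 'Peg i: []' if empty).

Answer: Peg 0: [6]
Peg 1: [5, 3]
Peg 2: [1]
Peg 3: [4, 2]

Derivation:
After move 1 (1->3):
Peg 0: [6]
Peg 1: [5, 3]
Peg 2: [1]
Peg 3: [4, 2]

After move 2 (0->2):
Peg 0: [6]
Peg 1: [5, 3]
Peg 2: [1]
Peg 3: [4, 2]

After move 3 (2->2):
Peg 0: [6]
Peg 1: [5, 3]
Peg 2: [1]
Peg 3: [4, 2]

After move 4 (0->0):
Peg 0: [6]
Peg 1: [5, 3]
Peg 2: [1]
Peg 3: [4, 2]

After move 5 (1->3):
Peg 0: [6]
Peg 1: [5, 3]
Peg 2: [1]
Peg 3: [4, 2]

After move 6 (1->1):
Peg 0: [6]
Peg 1: [5, 3]
Peg 2: [1]
Peg 3: [4, 2]

After move 7 (1->2):
Peg 0: [6]
Peg 1: [5, 3]
Peg 2: [1]
Peg 3: [4, 2]

After move 8 (2->2):
Peg 0: [6]
Peg 1: [5, 3]
Peg 2: [1]
Peg 3: [4, 2]

After move 9 (1->2):
Peg 0: [6]
Peg 1: [5, 3]
Peg 2: [1]
Peg 3: [4, 2]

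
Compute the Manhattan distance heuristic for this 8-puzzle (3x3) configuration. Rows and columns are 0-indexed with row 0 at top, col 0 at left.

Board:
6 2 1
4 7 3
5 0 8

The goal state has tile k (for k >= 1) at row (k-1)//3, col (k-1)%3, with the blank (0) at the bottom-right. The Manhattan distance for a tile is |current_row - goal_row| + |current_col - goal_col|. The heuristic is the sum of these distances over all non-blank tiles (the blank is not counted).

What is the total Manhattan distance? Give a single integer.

Tile 6: (0,0)->(1,2) = 3
Tile 2: (0,1)->(0,1) = 0
Tile 1: (0,2)->(0,0) = 2
Tile 4: (1,0)->(1,0) = 0
Tile 7: (1,1)->(2,0) = 2
Tile 3: (1,2)->(0,2) = 1
Tile 5: (2,0)->(1,1) = 2
Tile 8: (2,2)->(2,1) = 1
Sum: 3 + 0 + 2 + 0 + 2 + 1 + 2 + 1 = 11

Answer: 11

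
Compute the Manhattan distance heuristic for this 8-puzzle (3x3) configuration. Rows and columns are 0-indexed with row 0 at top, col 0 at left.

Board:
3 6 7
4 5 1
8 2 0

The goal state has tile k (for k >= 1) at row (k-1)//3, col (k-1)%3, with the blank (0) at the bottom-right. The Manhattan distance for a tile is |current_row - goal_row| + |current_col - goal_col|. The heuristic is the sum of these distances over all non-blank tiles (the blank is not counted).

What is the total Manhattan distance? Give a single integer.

Tile 3: (0,0)->(0,2) = 2
Tile 6: (0,1)->(1,2) = 2
Tile 7: (0,2)->(2,0) = 4
Tile 4: (1,0)->(1,0) = 0
Tile 5: (1,1)->(1,1) = 0
Tile 1: (1,2)->(0,0) = 3
Tile 8: (2,0)->(2,1) = 1
Tile 2: (2,1)->(0,1) = 2
Sum: 2 + 2 + 4 + 0 + 0 + 3 + 1 + 2 = 14

Answer: 14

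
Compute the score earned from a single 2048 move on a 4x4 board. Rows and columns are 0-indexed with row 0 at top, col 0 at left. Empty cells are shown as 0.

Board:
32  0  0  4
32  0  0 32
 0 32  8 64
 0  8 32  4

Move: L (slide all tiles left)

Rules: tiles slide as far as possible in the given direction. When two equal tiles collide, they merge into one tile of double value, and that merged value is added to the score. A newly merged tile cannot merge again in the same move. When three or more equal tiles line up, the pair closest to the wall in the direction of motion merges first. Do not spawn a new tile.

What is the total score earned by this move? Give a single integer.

Answer: 64

Derivation:
Slide left:
row 0: [32, 0, 0, 4] -> [32, 4, 0, 0]  score +0 (running 0)
row 1: [32, 0, 0, 32] -> [64, 0, 0, 0]  score +64 (running 64)
row 2: [0, 32, 8, 64] -> [32, 8, 64, 0]  score +0 (running 64)
row 3: [0, 8, 32, 4] -> [8, 32, 4, 0]  score +0 (running 64)
Board after move:
32  4  0  0
64  0  0  0
32  8 64  0
 8 32  4  0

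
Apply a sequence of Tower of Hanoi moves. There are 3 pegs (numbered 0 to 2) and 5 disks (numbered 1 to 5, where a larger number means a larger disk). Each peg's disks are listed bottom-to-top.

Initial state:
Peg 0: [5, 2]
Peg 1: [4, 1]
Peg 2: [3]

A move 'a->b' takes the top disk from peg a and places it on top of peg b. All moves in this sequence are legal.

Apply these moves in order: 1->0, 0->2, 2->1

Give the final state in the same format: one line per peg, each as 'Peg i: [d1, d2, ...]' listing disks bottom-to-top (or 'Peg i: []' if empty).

After move 1 (1->0):
Peg 0: [5, 2, 1]
Peg 1: [4]
Peg 2: [3]

After move 2 (0->2):
Peg 0: [5, 2]
Peg 1: [4]
Peg 2: [3, 1]

After move 3 (2->1):
Peg 0: [5, 2]
Peg 1: [4, 1]
Peg 2: [3]

Answer: Peg 0: [5, 2]
Peg 1: [4, 1]
Peg 2: [3]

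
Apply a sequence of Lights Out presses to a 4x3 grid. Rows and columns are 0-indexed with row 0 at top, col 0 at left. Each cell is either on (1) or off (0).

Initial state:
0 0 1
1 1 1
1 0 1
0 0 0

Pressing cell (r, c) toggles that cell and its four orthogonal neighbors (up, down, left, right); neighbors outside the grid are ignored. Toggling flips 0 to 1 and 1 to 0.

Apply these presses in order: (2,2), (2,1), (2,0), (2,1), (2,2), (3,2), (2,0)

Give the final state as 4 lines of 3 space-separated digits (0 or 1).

After press 1 at (2,2):
0 0 1
1 1 0
1 1 0
0 0 1

After press 2 at (2,1):
0 0 1
1 0 0
0 0 1
0 1 1

After press 3 at (2,0):
0 0 1
0 0 0
1 1 1
1 1 1

After press 4 at (2,1):
0 0 1
0 1 0
0 0 0
1 0 1

After press 5 at (2,2):
0 0 1
0 1 1
0 1 1
1 0 0

After press 6 at (3,2):
0 0 1
0 1 1
0 1 0
1 1 1

After press 7 at (2,0):
0 0 1
1 1 1
1 0 0
0 1 1

Answer: 0 0 1
1 1 1
1 0 0
0 1 1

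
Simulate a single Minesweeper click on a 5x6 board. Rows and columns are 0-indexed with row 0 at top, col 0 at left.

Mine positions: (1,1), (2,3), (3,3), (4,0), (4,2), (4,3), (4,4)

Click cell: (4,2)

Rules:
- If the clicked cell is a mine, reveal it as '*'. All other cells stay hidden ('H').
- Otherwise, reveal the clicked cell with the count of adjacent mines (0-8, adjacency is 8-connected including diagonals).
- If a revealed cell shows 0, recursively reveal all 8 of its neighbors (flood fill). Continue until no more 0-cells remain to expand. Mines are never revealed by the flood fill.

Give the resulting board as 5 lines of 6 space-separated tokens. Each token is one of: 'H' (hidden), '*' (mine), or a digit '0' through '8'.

H H H H H H
H H H H H H
H H H H H H
H H H H H H
H H * H H H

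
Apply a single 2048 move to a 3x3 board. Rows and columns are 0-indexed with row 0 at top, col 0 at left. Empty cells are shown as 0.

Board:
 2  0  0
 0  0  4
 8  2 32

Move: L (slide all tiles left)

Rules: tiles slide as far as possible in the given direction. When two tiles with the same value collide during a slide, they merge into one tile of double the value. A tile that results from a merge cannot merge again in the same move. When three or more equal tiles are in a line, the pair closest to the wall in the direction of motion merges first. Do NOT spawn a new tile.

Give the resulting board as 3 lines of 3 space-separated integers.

Slide left:
row 0: [2, 0, 0] -> [2, 0, 0]
row 1: [0, 0, 4] -> [4, 0, 0]
row 2: [8, 2, 32] -> [8, 2, 32]

Answer:  2  0  0
 4  0  0
 8  2 32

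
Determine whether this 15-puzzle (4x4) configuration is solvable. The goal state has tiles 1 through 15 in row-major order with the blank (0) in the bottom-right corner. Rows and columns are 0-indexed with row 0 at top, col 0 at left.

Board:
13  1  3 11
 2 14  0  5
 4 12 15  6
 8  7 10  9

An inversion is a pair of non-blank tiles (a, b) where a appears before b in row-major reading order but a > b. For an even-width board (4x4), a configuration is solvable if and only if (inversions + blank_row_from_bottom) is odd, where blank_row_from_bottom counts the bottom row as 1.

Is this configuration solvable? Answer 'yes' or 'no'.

Inversions: 42
Blank is in row 1 (0-indexed from top), which is row 3 counting from the bottom (bottom = 1).
42 + 3 = 45, which is odd, so the puzzle is solvable.

Answer: yes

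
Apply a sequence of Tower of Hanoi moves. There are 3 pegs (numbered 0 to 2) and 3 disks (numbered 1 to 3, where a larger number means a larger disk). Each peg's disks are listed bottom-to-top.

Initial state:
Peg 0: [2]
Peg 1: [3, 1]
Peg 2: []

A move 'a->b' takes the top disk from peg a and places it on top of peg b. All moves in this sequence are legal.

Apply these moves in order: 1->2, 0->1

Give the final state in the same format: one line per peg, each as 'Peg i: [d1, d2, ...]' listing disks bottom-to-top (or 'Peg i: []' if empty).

After move 1 (1->2):
Peg 0: [2]
Peg 1: [3]
Peg 2: [1]

After move 2 (0->1):
Peg 0: []
Peg 1: [3, 2]
Peg 2: [1]

Answer: Peg 0: []
Peg 1: [3, 2]
Peg 2: [1]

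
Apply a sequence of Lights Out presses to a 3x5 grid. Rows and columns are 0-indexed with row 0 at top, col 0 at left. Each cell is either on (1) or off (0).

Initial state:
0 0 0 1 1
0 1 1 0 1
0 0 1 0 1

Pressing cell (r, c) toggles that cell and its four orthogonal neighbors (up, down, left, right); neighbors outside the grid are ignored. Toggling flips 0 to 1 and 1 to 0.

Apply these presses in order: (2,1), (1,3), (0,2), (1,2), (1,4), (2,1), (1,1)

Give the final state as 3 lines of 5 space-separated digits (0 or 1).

After press 1 at (2,1):
0 0 0 1 1
0 0 1 0 1
1 1 0 0 1

After press 2 at (1,3):
0 0 0 0 1
0 0 0 1 0
1 1 0 1 1

After press 3 at (0,2):
0 1 1 1 1
0 0 1 1 0
1 1 0 1 1

After press 4 at (1,2):
0 1 0 1 1
0 1 0 0 0
1 1 1 1 1

After press 5 at (1,4):
0 1 0 1 0
0 1 0 1 1
1 1 1 1 0

After press 6 at (2,1):
0 1 0 1 0
0 0 0 1 1
0 0 0 1 0

After press 7 at (1,1):
0 0 0 1 0
1 1 1 1 1
0 1 0 1 0

Answer: 0 0 0 1 0
1 1 1 1 1
0 1 0 1 0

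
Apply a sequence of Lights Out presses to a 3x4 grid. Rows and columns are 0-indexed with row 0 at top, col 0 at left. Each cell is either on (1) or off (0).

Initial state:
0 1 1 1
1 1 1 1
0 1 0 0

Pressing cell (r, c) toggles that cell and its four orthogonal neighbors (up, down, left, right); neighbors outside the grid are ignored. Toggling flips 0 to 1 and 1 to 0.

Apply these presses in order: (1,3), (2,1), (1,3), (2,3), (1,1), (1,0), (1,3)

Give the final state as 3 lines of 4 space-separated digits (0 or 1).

Answer: 1 0 1 0
1 0 1 1
0 1 0 0

Derivation:
After press 1 at (1,3):
0 1 1 0
1 1 0 0
0 1 0 1

After press 2 at (2,1):
0 1 1 0
1 0 0 0
1 0 1 1

After press 3 at (1,3):
0 1 1 1
1 0 1 1
1 0 1 0

After press 4 at (2,3):
0 1 1 1
1 0 1 0
1 0 0 1

After press 5 at (1,1):
0 0 1 1
0 1 0 0
1 1 0 1

After press 6 at (1,0):
1 0 1 1
1 0 0 0
0 1 0 1

After press 7 at (1,3):
1 0 1 0
1 0 1 1
0 1 0 0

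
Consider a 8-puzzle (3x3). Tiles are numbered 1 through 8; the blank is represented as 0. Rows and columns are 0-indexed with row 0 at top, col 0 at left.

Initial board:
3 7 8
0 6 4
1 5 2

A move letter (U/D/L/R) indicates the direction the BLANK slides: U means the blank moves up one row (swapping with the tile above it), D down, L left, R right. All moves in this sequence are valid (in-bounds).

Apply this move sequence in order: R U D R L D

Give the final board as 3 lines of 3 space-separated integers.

After move 1 (R):
3 7 8
6 0 4
1 5 2

After move 2 (U):
3 0 8
6 7 4
1 5 2

After move 3 (D):
3 7 8
6 0 4
1 5 2

After move 4 (R):
3 7 8
6 4 0
1 5 2

After move 5 (L):
3 7 8
6 0 4
1 5 2

After move 6 (D):
3 7 8
6 5 4
1 0 2

Answer: 3 7 8
6 5 4
1 0 2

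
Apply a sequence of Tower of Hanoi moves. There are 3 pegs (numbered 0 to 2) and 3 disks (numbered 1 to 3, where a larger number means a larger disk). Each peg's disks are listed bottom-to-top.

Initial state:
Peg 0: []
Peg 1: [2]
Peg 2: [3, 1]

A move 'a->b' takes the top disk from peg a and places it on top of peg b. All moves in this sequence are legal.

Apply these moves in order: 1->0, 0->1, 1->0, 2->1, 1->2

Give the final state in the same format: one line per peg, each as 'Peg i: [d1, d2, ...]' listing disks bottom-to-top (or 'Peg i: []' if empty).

After move 1 (1->0):
Peg 0: [2]
Peg 1: []
Peg 2: [3, 1]

After move 2 (0->1):
Peg 0: []
Peg 1: [2]
Peg 2: [3, 1]

After move 3 (1->0):
Peg 0: [2]
Peg 1: []
Peg 2: [3, 1]

After move 4 (2->1):
Peg 0: [2]
Peg 1: [1]
Peg 2: [3]

After move 5 (1->2):
Peg 0: [2]
Peg 1: []
Peg 2: [3, 1]

Answer: Peg 0: [2]
Peg 1: []
Peg 2: [3, 1]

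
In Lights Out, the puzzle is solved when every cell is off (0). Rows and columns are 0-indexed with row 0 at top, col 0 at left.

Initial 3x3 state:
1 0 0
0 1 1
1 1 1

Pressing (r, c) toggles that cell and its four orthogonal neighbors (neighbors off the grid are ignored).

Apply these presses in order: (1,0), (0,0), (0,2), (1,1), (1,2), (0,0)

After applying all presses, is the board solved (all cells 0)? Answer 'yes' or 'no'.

Answer: yes

Derivation:
After press 1 at (1,0):
0 0 0
1 0 1
0 1 1

After press 2 at (0,0):
1 1 0
0 0 1
0 1 1

After press 3 at (0,2):
1 0 1
0 0 0
0 1 1

After press 4 at (1,1):
1 1 1
1 1 1
0 0 1

After press 5 at (1,2):
1 1 0
1 0 0
0 0 0

After press 6 at (0,0):
0 0 0
0 0 0
0 0 0

Lights still on: 0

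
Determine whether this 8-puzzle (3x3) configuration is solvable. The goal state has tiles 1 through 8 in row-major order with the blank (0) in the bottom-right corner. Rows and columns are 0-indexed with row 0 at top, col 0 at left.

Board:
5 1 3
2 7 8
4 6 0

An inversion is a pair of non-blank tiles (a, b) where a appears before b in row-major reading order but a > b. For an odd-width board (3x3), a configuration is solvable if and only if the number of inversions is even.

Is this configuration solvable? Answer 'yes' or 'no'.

Inversions (pairs i<j in row-major order where tile[i] > tile[j] > 0): 9
9 is odd, so the puzzle is not solvable.

Answer: no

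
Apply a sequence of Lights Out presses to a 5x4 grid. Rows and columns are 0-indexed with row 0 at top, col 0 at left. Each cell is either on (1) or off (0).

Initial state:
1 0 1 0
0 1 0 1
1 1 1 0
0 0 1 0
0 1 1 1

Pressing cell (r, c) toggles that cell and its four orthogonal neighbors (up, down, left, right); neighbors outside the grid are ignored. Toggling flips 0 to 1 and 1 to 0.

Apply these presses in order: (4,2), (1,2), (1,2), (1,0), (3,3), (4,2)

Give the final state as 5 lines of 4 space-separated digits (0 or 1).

Answer: 0 0 1 0
1 0 0 1
0 1 1 1
0 0 0 1
0 1 1 0

Derivation:
After press 1 at (4,2):
1 0 1 0
0 1 0 1
1 1 1 0
0 0 0 0
0 0 0 0

After press 2 at (1,2):
1 0 0 0
0 0 1 0
1 1 0 0
0 0 0 0
0 0 0 0

After press 3 at (1,2):
1 0 1 0
0 1 0 1
1 1 1 0
0 0 0 0
0 0 0 0

After press 4 at (1,0):
0 0 1 0
1 0 0 1
0 1 1 0
0 0 0 0
0 0 0 0

After press 5 at (3,3):
0 0 1 0
1 0 0 1
0 1 1 1
0 0 1 1
0 0 0 1

After press 6 at (4,2):
0 0 1 0
1 0 0 1
0 1 1 1
0 0 0 1
0 1 1 0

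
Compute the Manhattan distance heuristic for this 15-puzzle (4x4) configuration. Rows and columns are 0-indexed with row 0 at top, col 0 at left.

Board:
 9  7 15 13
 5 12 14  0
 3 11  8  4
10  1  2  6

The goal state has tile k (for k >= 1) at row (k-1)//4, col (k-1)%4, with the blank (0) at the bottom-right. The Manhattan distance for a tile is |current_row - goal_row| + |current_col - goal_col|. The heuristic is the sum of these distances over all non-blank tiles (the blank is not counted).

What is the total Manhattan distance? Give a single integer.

Answer: 42

Derivation:
Tile 9: (0,0)->(2,0) = 2
Tile 7: (0,1)->(1,2) = 2
Tile 15: (0,2)->(3,2) = 3
Tile 13: (0,3)->(3,0) = 6
Tile 5: (1,0)->(1,0) = 0
Tile 12: (1,1)->(2,3) = 3
Tile 14: (1,2)->(3,1) = 3
Tile 3: (2,0)->(0,2) = 4
Tile 11: (2,1)->(2,2) = 1
Tile 8: (2,2)->(1,3) = 2
Tile 4: (2,3)->(0,3) = 2
Tile 10: (3,0)->(2,1) = 2
Tile 1: (3,1)->(0,0) = 4
Tile 2: (3,2)->(0,1) = 4
Tile 6: (3,3)->(1,1) = 4
Sum: 2 + 2 + 3 + 6 + 0 + 3 + 3 + 4 + 1 + 2 + 2 + 2 + 4 + 4 + 4 = 42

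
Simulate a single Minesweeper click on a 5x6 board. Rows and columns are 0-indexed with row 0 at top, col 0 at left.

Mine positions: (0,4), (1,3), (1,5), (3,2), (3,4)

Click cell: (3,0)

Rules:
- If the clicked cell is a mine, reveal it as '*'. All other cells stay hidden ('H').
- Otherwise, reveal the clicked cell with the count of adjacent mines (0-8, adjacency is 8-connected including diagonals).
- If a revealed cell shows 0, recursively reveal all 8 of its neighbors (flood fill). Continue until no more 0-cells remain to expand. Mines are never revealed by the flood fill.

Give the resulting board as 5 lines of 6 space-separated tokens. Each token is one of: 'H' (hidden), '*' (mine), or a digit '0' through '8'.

0 0 1 H H H
0 0 1 H H H
0 1 2 H H H
0 1 H H H H
0 1 H H H H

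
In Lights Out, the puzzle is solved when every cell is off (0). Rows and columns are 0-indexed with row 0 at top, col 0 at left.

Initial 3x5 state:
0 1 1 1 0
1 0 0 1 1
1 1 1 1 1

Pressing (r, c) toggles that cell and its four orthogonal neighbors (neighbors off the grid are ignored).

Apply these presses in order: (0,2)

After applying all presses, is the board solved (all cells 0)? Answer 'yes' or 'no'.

Answer: no

Derivation:
After press 1 at (0,2):
0 0 0 0 0
1 0 1 1 1
1 1 1 1 1

Lights still on: 9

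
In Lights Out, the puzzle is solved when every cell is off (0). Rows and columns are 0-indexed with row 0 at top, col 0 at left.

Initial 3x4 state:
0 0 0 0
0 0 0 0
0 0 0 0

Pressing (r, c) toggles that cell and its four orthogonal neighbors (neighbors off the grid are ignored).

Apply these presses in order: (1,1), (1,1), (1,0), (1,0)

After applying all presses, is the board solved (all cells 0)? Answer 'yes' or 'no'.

After press 1 at (1,1):
0 1 0 0
1 1 1 0
0 1 0 0

After press 2 at (1,1):
0 0 0 0
0 0 0 0
0 0 0 0

After press 3 at (1,0):
1 0 0 0
1 1 0 0
1 0 0 0

After press 4 at (1,0):
0 0 0 0
0 0 0 0
0 0 0 0

Lights still on: 0

Answer: yes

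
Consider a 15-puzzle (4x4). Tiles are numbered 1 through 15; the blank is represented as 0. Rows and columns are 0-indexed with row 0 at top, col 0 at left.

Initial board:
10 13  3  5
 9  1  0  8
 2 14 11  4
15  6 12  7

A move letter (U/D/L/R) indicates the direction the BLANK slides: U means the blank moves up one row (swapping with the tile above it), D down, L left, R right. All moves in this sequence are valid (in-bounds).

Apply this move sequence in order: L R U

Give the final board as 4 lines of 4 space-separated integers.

After move 1 (L):
10 13  3  5
 9  0  1  8
 2 14 11  4
15  6 12  7

After move 2 (R):
10 13  3  5
 9  1  0  8
 2 14 11  4
15  6 12  7

After move 3 (U):
10 13  0  5
 9  1  3  8
 2 14 11  4
15  6 12  7

Answer: 10 13  0  5
 9  1  3  8
 2 14 11  4
15  6 12  7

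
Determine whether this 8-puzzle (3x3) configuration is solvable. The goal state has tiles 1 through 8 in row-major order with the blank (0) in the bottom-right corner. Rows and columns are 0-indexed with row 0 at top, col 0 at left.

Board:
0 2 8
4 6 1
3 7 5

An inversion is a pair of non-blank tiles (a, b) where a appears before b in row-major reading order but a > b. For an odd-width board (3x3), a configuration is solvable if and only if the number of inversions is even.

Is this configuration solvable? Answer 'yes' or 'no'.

Inversions (pairs i<j in row-major order where tile[i] > tile[j] > 0): 13
13 is odd, so the puzzle is not solvable.

Answer: no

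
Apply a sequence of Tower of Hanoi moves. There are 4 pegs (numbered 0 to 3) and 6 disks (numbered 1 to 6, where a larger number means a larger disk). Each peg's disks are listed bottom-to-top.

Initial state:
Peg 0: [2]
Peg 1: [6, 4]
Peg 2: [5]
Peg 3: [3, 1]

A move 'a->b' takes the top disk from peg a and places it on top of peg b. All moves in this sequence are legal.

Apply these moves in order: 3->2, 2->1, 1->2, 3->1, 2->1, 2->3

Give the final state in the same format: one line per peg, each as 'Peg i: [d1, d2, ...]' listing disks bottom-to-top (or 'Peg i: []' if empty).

After move 1 (3->2):
Peg 0: [2]
Peg 1: [6, 4]
Peg 2: [5, 1]
Peg 3: [3]

After move 2 (2->1):
Peg 0: [2]
Peg 1: [6, 4, 1]
Peg 2: [5]
Peg 3: [3]

After move 3 (1->2):
Peg 0: [2]
Peg 1: [6, 4]
Peg 2: [5, 1]
Peg 3: [3]

After move 4 (3->1):
Peg 0: [2]
Peg 1: [6, 4, 3]
Peg 2: [5, 1]
Peg 3: []

After move 5 (2->1):
Peg 0: [2]
Peg 1: [6, 4, 3, 1]
Peg 2: [5]
Peg 3: []

After move 6 (2->3):
Peg 0: [2]
Peg 1: [6, 4, 3, 1]
Peg 2: []
Peg 3: [5]

Answer: Peg 0: [2]
Peg 1: [6, 4, 3, 1]
Peg 2: []
Peg 3: [5]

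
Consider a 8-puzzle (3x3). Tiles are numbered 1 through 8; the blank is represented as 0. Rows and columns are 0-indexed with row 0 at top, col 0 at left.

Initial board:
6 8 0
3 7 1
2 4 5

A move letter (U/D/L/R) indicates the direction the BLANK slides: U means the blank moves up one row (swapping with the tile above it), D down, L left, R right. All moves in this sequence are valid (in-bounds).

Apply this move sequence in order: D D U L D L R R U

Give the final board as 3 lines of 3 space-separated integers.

Answer: 6 8 1
3 4 0
2 5 7

Derivation:
After move 1 (D):
6 8 1
3 7 0
2 4 5

After move 2 (D):
6 8 1
3 7 5
2 4 0

After move 3 (U):
6 8 1
3 7 0
2 4 5

After move 4 (L):
6 8 1
3 0 7
2 4 5

After move 5 (D):
6 8 1
3 4 7
2 0 5

After move 6 (L):
6 8 1
3 4 7
0 2 5

After move 7 (R):
6 8 1
3 4 7
2 0 5

After move 8 (R):
6 8 1
3 4 7
2 5 0

After move 9 (U):
6 8 1
3 4 0
2 5 7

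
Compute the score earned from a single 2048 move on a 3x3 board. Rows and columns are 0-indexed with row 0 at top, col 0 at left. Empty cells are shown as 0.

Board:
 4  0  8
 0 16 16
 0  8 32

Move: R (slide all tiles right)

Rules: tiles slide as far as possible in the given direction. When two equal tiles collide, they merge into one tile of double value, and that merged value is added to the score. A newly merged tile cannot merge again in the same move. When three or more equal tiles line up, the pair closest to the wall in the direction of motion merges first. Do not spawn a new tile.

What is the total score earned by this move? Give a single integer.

Answer: 32

Derivation:
Slide right:
row 0: [4, 0, 8] -> [0, 4, 8]  score +0 (running 0)
row 1: [0, 16, 16] -> [0, 0, 32]  score +32 (running 32)
row 2: [0, 8, 32] -> [0, 8, 32]  score +0 (running 32)
Board after move:
 0  4  8
 0  0 32
 0  8 32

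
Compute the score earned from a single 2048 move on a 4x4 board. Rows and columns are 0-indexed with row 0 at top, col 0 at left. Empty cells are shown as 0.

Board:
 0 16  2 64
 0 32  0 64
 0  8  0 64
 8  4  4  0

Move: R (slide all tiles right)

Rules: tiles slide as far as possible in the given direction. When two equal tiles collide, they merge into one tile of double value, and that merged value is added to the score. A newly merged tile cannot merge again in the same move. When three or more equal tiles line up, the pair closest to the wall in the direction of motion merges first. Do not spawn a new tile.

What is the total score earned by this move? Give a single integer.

Answer: 8

Derivation:
Slide right:
row 0: [0, 16, 2, 64] -> [0, 16, 2, 64]  score +0 (running 0)
row 1: [0, 32, 0, 64] -> [0, 0, 32, 64]  score +0 (running 0)
row 2: [0, 8, 0, 64] -> [0, 0, 8, 64]  score +0 (running 0)
row 3: [8, 4, 4, 0] -> [0, 0, 8, 8]  score +8 (running 8)
Board after move:
 0 16  2 64
 0  0 32 64
 0  0  8 64
 0  0  8  8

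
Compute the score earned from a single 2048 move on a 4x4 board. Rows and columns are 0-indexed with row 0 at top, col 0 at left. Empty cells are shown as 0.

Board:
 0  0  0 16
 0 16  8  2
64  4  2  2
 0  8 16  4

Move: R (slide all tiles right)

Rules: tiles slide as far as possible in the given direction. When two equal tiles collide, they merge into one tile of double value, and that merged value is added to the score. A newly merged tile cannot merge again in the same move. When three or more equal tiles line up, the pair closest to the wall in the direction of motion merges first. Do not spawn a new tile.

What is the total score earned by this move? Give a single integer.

Answer: 4

Derivation:
Slide right:
row 0: [0, 0, 0, 16] -> [0, 0, 0, 16]  score +0 (running 0)
row 1: [0, 16, 8, 2] -> [0, 16, 8, 2]  score +0 (running 0)
row 2: [64, 4, 2, 2] -> [0, 64, 4, 4]  score +4 (running 4)
row 3: [0, 8, 16, 4] -> [0, 8, 16, 4]  score +0 (running 4)
Board after move:
 0  0  0 16
 0 16  8  2
 0 64  4  4
 0  8 16  4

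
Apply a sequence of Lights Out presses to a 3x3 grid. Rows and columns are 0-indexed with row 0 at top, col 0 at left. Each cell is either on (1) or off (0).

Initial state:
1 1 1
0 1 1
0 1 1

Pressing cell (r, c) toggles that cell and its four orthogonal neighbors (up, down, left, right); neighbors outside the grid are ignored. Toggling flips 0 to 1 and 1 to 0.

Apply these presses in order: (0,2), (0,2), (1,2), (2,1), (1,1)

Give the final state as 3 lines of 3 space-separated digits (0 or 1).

After press 1 at (0,2):
1 0 0
0 1 0
0 1 1

After press 2 at (0,2):
1 1 1
0 1 1
0 1 1

After press 3 at (1,2):
1 1 0
0 0 0
0 1 0

After press 4 at (2,1):
1 1 0
0 1 0
1 0 1

After press 5 at (1,1):
1 0 0
1 0 1
1 1 1

Answer: 1 0 0
1 0 1
1 1 1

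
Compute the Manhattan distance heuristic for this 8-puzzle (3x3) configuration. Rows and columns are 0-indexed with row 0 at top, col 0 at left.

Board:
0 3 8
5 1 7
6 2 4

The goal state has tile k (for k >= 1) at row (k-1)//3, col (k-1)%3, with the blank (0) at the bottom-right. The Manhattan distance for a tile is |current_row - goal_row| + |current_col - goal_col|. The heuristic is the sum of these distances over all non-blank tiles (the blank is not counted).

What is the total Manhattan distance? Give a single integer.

Tile 3: at (0,1), goal (0,2), distance |0-0|+|1-2| = 1
Tile 8: at (0,2), goal (2,1), distance |0-2|+|2-1| = 3
Tile 5: at (1,0), goal (1,1), distance |1-1|+|0-1| = 1
Tile 1: at (1,1), goal (0,0), distance |1-0|+|1-0| = 2
Tile 7: at (1,2), goal (2,0), distance |1-2|+|2-0| = 3
Tile 6: at (2,0), goal (1,2), distance |2-1|+|0-2| = 3
Tile 2: at (2,1), goal (0,1), distance |2-0|+|1-1| = 2
Tile 4: at (2,2), goal (1,0), distance |2-1|+|2-0| = 3
Sum: 1 + 3 + 1 + 2 + 3 + 3 + 2 + 3 = 18

Answer: 18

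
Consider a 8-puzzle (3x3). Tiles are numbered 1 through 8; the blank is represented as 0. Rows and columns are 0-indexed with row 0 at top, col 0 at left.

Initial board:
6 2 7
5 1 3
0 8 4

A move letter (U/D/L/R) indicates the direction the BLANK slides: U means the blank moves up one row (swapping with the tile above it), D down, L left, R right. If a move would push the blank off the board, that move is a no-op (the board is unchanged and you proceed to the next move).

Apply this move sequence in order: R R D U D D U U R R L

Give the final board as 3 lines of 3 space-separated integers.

Answer: 6 0 2
5 1 7
8 4 3

Derivation:
After move 1 (R):
6 2 7
5 1 3
8 0 4

After move 2 (R):
6 2 7
5 1 3
8 4 0

After move 3 (D):
6 2 7
5 1 3
8 4 0

After move 4 (U):
6 2 7
5 1 0
8 4 3

After move 5 (D):
6 2 7
5 1 3
8 4 0

After move 6 (D):
6 2 7
5 1 3
8 4 0

After move 7 (U):
6 2 7
5 1 0
8 4 3

After move 8 (U):
6 2 0
5 1 7
8 4 3

After move 9 (R):
6 2 0
5 1 7
8 4 3

After move 10 (R):
6 2 0
5 1 7
8 4 3

After move 11 (L):
6 0 2
5 1 7
8 4 3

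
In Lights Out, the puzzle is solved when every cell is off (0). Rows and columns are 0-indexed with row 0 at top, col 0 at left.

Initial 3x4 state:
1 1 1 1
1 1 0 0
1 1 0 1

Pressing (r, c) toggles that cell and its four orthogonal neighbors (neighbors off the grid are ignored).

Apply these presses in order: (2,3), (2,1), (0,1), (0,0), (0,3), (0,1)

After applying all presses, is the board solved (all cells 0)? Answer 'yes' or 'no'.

Answer: yes

Derivation:
After press 1 at (2,3):
1 1 1 1
1 1 0 1
1 1 1 0

After press 2 at (2,1):
1 1 1 1
1 0 0 1
0 0 0 0

After press 3 at (0,1):
0 0 0 1
1 1 0 1
0 0 0 0

After press 4 at (0,0):
1 1 0 1
0 1 0 1
0 0 0 0

After press 5 at (0,3):
1 1 1 0
0 1 0 0
0 0 0 0

After press 6 at (0,1):
0 0 0 0
0 0 0 0
0 0 0 0

Lights still on: 0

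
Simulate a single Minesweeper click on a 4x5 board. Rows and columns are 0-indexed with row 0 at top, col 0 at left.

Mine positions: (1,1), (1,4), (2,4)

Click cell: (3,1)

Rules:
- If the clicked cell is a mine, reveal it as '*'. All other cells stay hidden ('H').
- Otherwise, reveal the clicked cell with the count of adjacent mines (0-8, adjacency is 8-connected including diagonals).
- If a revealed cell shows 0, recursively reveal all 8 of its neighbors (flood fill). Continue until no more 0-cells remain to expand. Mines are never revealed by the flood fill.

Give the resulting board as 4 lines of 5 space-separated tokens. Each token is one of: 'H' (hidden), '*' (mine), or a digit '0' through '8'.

H H H H H
H H H H H
1 1 1 2 H
0 0 0 1 H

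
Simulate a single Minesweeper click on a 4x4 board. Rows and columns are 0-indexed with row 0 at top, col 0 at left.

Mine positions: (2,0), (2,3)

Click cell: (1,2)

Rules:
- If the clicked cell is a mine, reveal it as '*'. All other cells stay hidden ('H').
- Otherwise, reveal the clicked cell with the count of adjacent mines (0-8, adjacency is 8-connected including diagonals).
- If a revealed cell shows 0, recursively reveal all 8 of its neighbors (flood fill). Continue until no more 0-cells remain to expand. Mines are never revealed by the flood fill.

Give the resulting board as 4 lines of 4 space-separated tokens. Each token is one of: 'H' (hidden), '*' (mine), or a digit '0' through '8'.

H H H H
H H 1 H
H H H H
H H H H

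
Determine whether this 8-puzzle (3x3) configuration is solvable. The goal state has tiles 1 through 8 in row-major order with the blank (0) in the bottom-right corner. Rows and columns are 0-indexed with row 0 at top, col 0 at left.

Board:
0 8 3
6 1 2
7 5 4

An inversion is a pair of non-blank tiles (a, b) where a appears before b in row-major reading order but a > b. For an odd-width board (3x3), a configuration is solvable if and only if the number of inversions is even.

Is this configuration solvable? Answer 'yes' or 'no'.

Inversions (pairs i<j in row-major order where tile[i] > tile[j] > 0): 16
16 is even, so the puzzle is solvable.

Answer: yes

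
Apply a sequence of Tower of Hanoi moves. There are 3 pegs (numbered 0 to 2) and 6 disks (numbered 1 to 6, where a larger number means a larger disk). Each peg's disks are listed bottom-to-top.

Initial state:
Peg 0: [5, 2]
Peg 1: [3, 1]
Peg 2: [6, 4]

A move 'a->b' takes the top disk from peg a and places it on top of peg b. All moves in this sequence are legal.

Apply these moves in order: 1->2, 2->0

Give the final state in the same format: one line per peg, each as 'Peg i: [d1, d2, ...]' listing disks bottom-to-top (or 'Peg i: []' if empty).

Answer: Peg 0: [5, 2, 1]
Peg 1: [3]
Peg 2: [6, 4]

Derivation:
After move 1 (1->2):
Peg 0: [5, 2]
Peg 1: [3]
Peg 2: [6, 4, 1]

After move 2 (2->0):
Peg 0: [5, 2, 1]
Peg 1: [3]
Peg 2: [6, 4]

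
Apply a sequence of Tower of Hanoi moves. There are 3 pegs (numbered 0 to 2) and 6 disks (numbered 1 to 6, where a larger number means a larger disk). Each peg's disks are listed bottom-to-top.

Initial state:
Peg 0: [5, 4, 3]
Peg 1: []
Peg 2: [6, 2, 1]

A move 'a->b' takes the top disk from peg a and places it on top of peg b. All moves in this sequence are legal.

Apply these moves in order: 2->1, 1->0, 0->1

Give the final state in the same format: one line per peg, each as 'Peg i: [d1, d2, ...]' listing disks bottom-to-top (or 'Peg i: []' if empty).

After move 1 (2->1):
Peg 0: [5, 4, 3]
Peg 1: [1]
Peg 2: [6, 2]

After move 2 (1->0):
Peg 0: [5, 4, 3, 1]
Peg 1: []
Peg 2: [6, 2]

After move 3 (0->1):
Peg 0: [5, 4, 3]
Peg 1: [1]
Peg 2: [6, 2]

Answer: Peg 0: [5, 4, 3]
Peg 1: [1]
Peg 2: [6, 2]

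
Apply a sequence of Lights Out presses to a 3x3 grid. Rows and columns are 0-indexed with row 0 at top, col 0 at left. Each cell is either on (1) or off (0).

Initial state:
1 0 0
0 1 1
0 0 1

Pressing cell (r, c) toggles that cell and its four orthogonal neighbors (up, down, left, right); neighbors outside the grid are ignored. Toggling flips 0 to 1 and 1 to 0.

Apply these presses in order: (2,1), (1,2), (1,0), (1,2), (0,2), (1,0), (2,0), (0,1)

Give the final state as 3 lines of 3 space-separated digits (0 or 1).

Answer: 0 0 0
1 1 0
0 0 0

Derivation:
After press 1 at (2,1):
1 0 0
0 0 1
1 1 0

After press 2 at (1,2):
1 0 1
0 1 0
1 1 1

After press 3 at (1,0):
0 0 1
1 0 0
0 1 1

After press 4 at (1,2):
0 0 0
1 1 1
0 1 0

After press 5 at (0,2):
0 1 1
1 1 0
0 1 0

After press 6 at (1,0):
1 1 1
0 0 0
1 1 0

After press 7 at (2,0):
1 1 1
1 0 0
0 0 0

After press 8 at (0,1):
0 0 0
1 1 0
0 0 0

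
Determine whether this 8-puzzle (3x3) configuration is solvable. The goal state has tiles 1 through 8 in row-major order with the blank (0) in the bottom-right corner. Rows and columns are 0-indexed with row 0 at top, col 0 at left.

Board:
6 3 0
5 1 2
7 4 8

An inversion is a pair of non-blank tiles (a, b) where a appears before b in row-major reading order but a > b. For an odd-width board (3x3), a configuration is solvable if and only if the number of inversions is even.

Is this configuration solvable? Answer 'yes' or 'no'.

Answer: no

Derivation:
Inversions (pairs i<j in row-major order where tile[i] > tile[j] > 0): 11
11 is odd, so the puzzle is not solvable.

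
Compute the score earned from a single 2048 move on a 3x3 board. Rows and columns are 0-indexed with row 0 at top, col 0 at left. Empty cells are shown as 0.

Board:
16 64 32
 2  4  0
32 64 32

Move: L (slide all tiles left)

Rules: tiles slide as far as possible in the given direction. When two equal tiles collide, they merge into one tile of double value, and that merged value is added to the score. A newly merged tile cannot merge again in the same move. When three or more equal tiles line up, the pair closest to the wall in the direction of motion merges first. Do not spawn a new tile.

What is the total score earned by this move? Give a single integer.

Answer: 0

Derivation:
Slide left:
row 0: [16, 64, 32] -> [16, 64, 32]  score +0 (running 0)
row 1: [2, 4, 0] -> [2, 4, 0]  score +0 (running 0)
row 2: [32, 64, 32] -> [32, 64, 32]  score +0 (running 0)
Board after move:
16 64 32
 2  4  0
32 64 32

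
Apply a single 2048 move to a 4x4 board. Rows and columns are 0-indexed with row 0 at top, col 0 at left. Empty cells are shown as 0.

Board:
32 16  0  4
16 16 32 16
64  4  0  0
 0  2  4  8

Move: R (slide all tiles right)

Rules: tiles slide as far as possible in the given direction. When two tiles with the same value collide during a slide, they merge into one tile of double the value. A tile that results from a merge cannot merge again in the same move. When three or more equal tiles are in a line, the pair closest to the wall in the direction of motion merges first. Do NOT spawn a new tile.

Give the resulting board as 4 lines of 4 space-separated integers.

Answer:  0 32 16  4
 0 32 32 16
 0  0 64  4
 0  2  4  8

Derivation:
Slide right:
row 0: [32, 16, 0, 4] -> [0, 32, 16, 4]
row 1: [16, 16, 32, 16] -> [0, 32, 32, 16]
row 2: [64, 4, 0, 0] -> [0, 0, 64, 4]
row 3: [0, 2, 4, 8] -> [0, 2, 4, 8]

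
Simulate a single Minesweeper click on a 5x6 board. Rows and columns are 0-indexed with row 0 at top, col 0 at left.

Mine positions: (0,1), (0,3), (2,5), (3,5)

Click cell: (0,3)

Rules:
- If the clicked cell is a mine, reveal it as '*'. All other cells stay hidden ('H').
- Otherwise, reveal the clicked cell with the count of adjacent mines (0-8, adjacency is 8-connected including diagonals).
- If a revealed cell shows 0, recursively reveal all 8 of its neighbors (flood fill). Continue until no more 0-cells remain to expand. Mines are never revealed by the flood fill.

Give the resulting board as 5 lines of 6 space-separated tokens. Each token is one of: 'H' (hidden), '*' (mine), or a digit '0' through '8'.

H H H * H H
H H H H H H
H H H H H H
H H H H H H
H H H H H H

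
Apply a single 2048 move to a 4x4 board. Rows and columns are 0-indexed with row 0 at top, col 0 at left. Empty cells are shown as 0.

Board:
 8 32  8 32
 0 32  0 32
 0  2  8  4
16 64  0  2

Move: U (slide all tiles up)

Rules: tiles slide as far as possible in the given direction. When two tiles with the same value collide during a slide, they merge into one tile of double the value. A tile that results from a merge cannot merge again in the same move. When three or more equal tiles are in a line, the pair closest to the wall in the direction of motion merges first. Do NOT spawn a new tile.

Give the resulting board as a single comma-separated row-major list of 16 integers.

Slide up:
col 0: [8, 0, 0, 16] -> [8, 16, 0, 0]
col 1: [32, 32, 2, 64] -> [64, 2, 64, 0]
col 2: [8, 0, 8, 0] -> [16, 0, 0, 0]
col 3: [32, 32, 4, 2] -> [64, 4, 2, 0]

Answer: 8, 64, 16, 64, 16, 2, 0, 4, 0, 64, 0, 2, 0, 0, 0, 0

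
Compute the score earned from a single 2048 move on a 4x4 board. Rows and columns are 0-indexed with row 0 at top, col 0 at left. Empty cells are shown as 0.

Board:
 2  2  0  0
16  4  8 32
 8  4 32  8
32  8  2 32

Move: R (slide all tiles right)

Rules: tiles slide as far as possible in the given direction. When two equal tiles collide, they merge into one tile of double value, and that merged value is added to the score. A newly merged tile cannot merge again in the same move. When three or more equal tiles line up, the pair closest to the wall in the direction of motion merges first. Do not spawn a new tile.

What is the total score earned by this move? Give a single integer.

Answer: 4

Derivation:
Slide right:
row 0: [2, 2, 0, 0] -> [0, 0, 0, 4]  score +4 (running 4)
row 1: [16, 4, 8, 32] -> [16, 4, 8, 32]  score +0 (running 4)
row 2: [8, 4, 32, 8] -> [8, 4, 32, 8]  score +0 (running 4)
row 3: [32, 8, 2, 32] -> [32, 8, 2, 32]  score +0 (running 4)
Board after move:
 0  0  0  4
16  4  8 32
 8  4 32  8
32  8  2 32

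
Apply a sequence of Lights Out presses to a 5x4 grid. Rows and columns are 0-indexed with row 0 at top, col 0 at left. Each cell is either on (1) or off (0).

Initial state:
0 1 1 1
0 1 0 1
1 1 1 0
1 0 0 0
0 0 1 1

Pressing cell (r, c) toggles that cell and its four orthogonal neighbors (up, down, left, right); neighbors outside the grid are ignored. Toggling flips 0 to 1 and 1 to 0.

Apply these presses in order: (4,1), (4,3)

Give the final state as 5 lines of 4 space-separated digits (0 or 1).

Answer: 0 1 1 1
0 1 0 1
1 1 1 0
1 1 0 1
1 1 1 0

Derivation:
After press 1 at (4,1):
0 1 1 1
0 1 0 1
1 1 1 0
1 1 0 0
1 1 0 1

After press 2 at (4,3):
0 1 1 1
0 1 0 1
1 1 1 0
1 1 0 1
1 1 1 0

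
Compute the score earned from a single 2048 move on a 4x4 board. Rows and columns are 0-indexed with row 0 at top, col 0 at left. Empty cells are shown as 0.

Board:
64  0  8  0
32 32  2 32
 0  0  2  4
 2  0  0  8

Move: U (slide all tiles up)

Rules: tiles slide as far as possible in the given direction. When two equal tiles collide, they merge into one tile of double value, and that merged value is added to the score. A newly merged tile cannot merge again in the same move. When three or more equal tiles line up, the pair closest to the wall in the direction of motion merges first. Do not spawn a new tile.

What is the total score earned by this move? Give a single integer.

Slide up:
col 0: [64, 32, 0, 2] -> [64, 32, 2, 0]  score +0 (running 0)
col 1: [0, 32, 0, 0] -> [32, 0, 0, 0]  score +0 (running 0)
col 2: [8, 2, 2, 0] -> [8, 4, 0, 0]  score +4 (running 4)
col 3: [0, 32, 4, 8] -> [32, 4, 8, 0]  score +0 (running 4)
Board after move:
64 32  8 32
32  0  4  4
 2  0  0  8
 0  0  0  0

Answer: 4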